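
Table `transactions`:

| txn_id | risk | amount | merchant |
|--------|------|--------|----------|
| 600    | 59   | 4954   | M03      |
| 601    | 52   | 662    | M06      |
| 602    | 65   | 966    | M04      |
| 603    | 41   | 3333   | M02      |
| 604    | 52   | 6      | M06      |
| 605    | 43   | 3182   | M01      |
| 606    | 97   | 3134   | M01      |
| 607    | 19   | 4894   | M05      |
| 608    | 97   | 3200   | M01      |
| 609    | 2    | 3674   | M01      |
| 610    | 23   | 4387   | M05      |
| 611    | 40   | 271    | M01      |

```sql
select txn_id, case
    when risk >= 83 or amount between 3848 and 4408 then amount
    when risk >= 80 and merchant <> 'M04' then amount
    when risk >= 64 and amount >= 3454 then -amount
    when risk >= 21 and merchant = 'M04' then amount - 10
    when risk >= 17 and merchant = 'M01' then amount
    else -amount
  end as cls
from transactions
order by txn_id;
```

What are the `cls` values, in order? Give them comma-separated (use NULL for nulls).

-4954, -662, 956, -3333, -6, 3182, 3134, -4894, 3200, -3674, 4387, 271

txn_id=600: ELSE → -4954
txn_id=601: ELSE → -662
txn_id=602: risk >= 21 and merchant = 'M04' → 956
txn_id=603: ELSE → -3333
txn_id=604: ELSE → -6
txn_id=605: risk >= 17 and merchant = 'M01' → 3182
txn_id=606: risk >= 83 or amount between 3848 and 4408 → 3134
txn_id=607: ELSE → -4894
txn_id=608: risk >= 83 or amount between 3848 and 4408 → 3200
txn_id=609: ELSE → -3674
txn_id=610: risk >= 83 or amount between 3848 and 4408 → 4387
txn_id=611: risk >= 17 and merchant = 'M01' → 271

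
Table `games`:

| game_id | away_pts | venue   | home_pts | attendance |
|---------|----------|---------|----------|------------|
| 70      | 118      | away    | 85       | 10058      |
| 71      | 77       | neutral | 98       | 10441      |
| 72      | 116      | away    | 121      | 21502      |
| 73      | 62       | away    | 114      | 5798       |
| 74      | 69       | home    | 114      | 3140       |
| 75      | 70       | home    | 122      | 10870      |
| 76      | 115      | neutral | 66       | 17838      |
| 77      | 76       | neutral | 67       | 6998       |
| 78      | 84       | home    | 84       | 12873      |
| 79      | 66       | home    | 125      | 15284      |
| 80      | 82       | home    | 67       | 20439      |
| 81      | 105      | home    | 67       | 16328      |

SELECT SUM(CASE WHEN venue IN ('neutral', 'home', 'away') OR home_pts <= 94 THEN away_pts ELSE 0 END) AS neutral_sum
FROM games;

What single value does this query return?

game_id=70: ✓ → 118
game_id=71: ✓ → 77
game_id=72: ✓ → 116
game_id=73: ✓ → 62
game_id=74: ✓ → 69
game_id=75: ✓ → 70
game_id=76: ✓ → 115
game_id=77: ✓ → 76
game_id=78: ✓ → 84
game_id=79: ✓ → 66
game_id=80: ✓ → 82
game_id=81: ✓ → 105
neutral_sum = 118 + 77 + 116 + 62 + 69 + 70 + 115 + 76 + 84 + 66 + 82 + 105 = 1040

1040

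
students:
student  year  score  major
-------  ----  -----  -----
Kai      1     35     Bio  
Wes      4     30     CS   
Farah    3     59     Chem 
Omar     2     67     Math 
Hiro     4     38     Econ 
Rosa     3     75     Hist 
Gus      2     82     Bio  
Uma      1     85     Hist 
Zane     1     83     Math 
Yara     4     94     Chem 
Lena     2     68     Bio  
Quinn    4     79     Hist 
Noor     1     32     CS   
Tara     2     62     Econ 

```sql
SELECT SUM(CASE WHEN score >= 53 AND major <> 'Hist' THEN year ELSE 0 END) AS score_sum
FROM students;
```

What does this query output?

16

student=Kai: ✗
student=Wes: ✗
student=Farah: ✓ → 3
student=Omar: ✓ → 2
student=Hiro: ✗
student=Rosa: ✗
student=Gus: ✓ → 2
student=Uma: ✗
student=Zane: ✓ → 1
student=Yara: ✓ → 4
student=Lena: ✓ → 2
student=Quinn: ✗
student=Noor: ✗
student=Tara: ✓ → 2
score_sum = 3 + 2 + 2 + 1 + 4 + 2 + 2 = 16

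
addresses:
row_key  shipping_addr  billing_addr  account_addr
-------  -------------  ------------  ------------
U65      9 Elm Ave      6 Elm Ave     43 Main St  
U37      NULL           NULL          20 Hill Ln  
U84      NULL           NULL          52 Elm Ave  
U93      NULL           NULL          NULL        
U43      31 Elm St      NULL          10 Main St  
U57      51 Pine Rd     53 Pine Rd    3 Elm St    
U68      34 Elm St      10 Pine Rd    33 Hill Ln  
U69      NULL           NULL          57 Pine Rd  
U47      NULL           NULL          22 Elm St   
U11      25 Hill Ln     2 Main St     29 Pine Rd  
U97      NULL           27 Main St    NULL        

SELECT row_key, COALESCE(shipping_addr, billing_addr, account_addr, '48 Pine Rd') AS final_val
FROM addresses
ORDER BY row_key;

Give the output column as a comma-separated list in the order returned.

25 Hill Ln, 20 Hill Ln, 31 Elm St, 22 Elm St, 51 Pine Rd, 9 Elm Ave, 34 Elm St, 57 Pine Rd, 52 Elm Ave, 48 Pine Rd, 27 Main St

row_key=U11: shipping_addr=25 Hill Ln → 25 Hill Ln
row_key=U37: shipping_addr=NULL, billing_addr=NULL, account_addr=20 Hill Ln → 20 Hill Ln
row_key=U43: shipping_addr=31 Elm St → 31 Elm St
row_key=U47: shipping_addr=NULL, billing_addr=NULL, account_addr=22 Elm St → 22 Elm St
row_key=U57: shipping_addr=51 Pine Rd → 51 Pine Rd
row_key=U65: shipping_addr=9 Elm Ave → 9 Elm Ave
row_key=U68: shipping_addr=34 Elm St → 34 Elm St
row_key=U69: shipping_addr=NULL, billing_addr=NULL, account_addr=57 Pine Rd → 57 Pine Rd
row_key=U84: shipping_addr=NULL, billing_addr=NULL, account_addr=52 Elm Ave → 52 Elm Ave
row_key=U93: shipping_addr=NULL, billing_addr=NULL, account_addr=NULL, → literal 48 Pine Rd → 48 Pine Rd
row_key=U97: shipping_addr=NULL, billing_addr=27 Main St → 27 Main St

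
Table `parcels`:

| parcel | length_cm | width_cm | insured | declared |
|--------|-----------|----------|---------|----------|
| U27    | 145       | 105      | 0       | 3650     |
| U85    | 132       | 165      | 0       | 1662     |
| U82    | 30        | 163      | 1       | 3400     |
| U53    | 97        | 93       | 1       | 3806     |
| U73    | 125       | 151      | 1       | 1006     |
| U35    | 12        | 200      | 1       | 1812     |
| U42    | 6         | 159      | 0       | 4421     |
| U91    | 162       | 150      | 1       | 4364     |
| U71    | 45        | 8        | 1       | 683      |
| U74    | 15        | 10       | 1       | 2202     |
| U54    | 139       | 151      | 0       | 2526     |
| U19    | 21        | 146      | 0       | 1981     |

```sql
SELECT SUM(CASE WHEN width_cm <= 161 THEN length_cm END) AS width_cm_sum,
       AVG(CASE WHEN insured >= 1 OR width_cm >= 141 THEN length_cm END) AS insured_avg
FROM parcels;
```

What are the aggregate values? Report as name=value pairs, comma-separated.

width_cm_sum=755, insured_avg=71.2727272727

[width_cm_sum: width_cm <= 161]
parcel=U27: ✓ → 145
parcel=U85: ✗
parcel=U82: ✗
parcel=U53: ✓ → 97
parcel=U73: ✓ → 125
parcel=U35: ✗
parcel=U42: ✓ → 6
parcel=U91: ✓ → 162
parcel=U71: ✓ → 45
parcel=U74: ✓ → 15
parcel=U54: ✓ → 139
parcel=U19: ✓ → 21
width_cm_sum = 145 + 97 + 125 + 6 + 162 + 45 + 15 + 139 + 21 = 755
—
[insured_avg: insured >= 1 OR width_cm >= 141]
parcel=U27: ✗
parcel=U85: ✓ → 132
parcel=U82: ✓ → 30
parcel=U53: ✓ → 97
parcel=U73: ✓ → 125
parcel=U35: ✓ → 12
parcel=U42: ✓ → 6
parcel=U91: ✓ → 162
parcel=U71: ✓ → 45
parcel=U74: ✓ → 15
parcel=U54: ✓ → 139
parcel=U19: ✓ → 21
insured_avg = (132 + 30 + 97 + 125 + 12 + 6 + 162 + 45 + 15 + 139 + 21) / 11 = 71.2727272727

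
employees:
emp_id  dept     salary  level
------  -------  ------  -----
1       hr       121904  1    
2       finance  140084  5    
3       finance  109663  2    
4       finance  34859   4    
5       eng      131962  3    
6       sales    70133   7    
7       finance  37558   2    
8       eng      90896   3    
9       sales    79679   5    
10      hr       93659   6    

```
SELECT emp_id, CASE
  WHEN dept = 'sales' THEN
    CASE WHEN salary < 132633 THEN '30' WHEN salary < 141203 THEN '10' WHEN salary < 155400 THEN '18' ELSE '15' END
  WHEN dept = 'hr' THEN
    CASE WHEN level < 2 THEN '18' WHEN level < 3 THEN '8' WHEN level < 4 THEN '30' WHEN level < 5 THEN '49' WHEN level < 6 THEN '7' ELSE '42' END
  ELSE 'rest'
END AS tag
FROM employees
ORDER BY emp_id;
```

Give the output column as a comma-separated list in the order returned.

18, rest, rest, rest, rest, 30, rest, rest, 30, 42

emp_id=1: dept='hr' → inner[level < 2] → 18
emp_id=2: dept='finance' → outer ELSE → rest
emp_id=3: dept='finance' → outer ELSE → rest
emp_id=4: dept='finance' → outer ELSE → rest
emp_id=5: dept='eng' → outer ELSE → rest
emp_id=6: dept='sales' → inner[salary < 132633] → 30
emp_id=7: dept='finance' → outer ELSE → rest
emp_id=8: dept='eng' → outer ELSE → rest
emp_id=9: dept='sales' → inner[salary < 132633] → 30
emp_id=10: dept='hr' → inner[ELSE] → 42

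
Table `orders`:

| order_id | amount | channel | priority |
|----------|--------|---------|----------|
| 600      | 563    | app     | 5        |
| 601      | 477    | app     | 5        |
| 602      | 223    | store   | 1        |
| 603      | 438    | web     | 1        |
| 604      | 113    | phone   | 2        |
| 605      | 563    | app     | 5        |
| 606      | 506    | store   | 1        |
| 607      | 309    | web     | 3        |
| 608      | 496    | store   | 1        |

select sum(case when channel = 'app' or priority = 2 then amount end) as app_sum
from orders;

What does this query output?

order_id=600: ✓ → 563
order_id=601: ✓ → 477
order_id=602: ✗
order_id=603: ✗
order_id=604: ✓ → 113
order_id=605: ✓ → 563
order_id=606: ✗
order_id=607: ✗
order_id=608: ✗
app_sum = 563 + 477 + 113 + 563 = 1716

1716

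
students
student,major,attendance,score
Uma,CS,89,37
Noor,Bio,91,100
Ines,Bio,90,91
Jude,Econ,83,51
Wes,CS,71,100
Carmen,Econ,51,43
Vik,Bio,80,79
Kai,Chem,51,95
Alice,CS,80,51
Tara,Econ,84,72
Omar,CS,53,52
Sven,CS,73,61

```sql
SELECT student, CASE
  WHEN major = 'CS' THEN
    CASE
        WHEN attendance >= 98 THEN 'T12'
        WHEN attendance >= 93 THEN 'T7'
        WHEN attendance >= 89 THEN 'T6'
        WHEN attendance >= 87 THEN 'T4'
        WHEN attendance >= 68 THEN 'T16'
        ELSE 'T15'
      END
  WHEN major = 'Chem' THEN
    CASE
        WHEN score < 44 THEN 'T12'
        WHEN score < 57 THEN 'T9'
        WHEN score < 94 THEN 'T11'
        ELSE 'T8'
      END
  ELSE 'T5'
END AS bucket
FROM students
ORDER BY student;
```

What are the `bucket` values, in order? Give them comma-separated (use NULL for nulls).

student=Alice: major='CS' → inner[attendance >= 68] → T16
student=Carmen: major='Econ' → outer ELSE → T5
student=Ines: major='Bio' → outer ELSE → T5
student=Jude: major='Econ' → outer ELSE → T5
student=Kai: major='Chem' → inner[ELSE] → T8
student=Noor: major='Bio' → outer ELSE → T5
student=Omar: major='CS' → inner[ELSE] → T15
student=Sven: major='CS' → inner[attendance >= 68] → T16
student=Tara: major='Econ' → outer ELSE → T5
student=Uma: major='CS' → inner[attendance >= 89] → T6
student=Vik: major='Bio' → outer ELSE → T5
student=Wes: major='CS' → inner[attendance >= 68] → T16

T16, T5, T5, T5, T8, T5, T15, T16, T5, T6, T5, T16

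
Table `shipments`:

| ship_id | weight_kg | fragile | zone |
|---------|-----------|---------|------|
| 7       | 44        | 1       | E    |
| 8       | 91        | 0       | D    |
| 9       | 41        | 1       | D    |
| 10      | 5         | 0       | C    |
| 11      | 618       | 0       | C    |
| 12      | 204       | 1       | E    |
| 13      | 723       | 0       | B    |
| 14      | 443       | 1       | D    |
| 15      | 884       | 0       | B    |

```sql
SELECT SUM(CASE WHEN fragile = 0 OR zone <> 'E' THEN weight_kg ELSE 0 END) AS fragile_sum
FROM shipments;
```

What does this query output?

2805

ship_id=7: ✗
ship_id=8: ✓ → 91
ship_id=9: ✓ → 41
ship_id=10: ✓ → 5
ship_id=11: ✓ → 618
ship_id=12: ✗
ship_id=13: ✓ → 723
ship_id=14: ✓ → 443
ship_id=15: ✓ → 884
fragile_sum = 91 + 41 + 5 + 618 + 723 + 443 + 884 = 2805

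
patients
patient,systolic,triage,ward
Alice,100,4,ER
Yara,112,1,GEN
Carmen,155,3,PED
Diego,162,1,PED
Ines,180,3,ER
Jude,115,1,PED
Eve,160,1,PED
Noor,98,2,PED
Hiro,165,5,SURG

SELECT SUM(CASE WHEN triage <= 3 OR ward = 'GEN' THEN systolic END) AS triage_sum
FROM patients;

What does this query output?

patient=Alice: ✗
patient=Yara: ✓ → 112
patient=Carmen: ✓ → 155
patient=Diego: ✓ → 162
patient=Ines: ✓ → 180
patient=Jude: ✓ → 115
patient=Eve: ✓ → 160
patient=Noor: ✓ → 98
patient=Hiro: ✗
triage_sum = 112 + 155 + 162 + 180 + 115 + 160 + 98 = 982

982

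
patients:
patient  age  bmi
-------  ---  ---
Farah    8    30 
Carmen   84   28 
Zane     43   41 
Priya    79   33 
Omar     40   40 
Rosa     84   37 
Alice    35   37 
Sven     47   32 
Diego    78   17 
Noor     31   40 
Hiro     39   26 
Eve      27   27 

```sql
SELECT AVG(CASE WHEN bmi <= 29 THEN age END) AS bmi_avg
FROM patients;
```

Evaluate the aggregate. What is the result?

57

patient=Farah: ✗
patient=Carmen: ✓ → 84
patient=Zane: ✗
patient=Priya: ✗
patient=Omar: ✗
patient=Rosa: ✗
patient=Alice: ✗
patient=Sven: ✗
patient=Diego: ✓ → 78
patient=Noor: ✗
patient=Hiro: ✓ → 39
patient=Eve: ✓ → 27
bmi_avg = (84 + 78 + 39 + 27) / 4 = 57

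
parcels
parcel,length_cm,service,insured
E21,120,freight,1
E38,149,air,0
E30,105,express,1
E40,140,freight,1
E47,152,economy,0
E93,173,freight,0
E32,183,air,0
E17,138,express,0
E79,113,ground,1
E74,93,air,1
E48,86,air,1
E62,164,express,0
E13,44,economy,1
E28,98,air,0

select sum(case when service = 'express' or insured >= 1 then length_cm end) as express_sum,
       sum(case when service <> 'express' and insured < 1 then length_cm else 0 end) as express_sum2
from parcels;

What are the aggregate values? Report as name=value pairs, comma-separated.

express_sum=1003, express_sum2=755

[express_sum: service = 'express' or insured >= 1]
parcel=E21: ✓ → 120
parcel=E38: ✗
parcel=E30: ✓ → 105
parcel=E40: ✓ → 140
parcel=E47: ✗
parcel=E93: ✗
parcel=E32: ✗
parcel=E17: ✓ → 138
parcel=E79: ✓ → 113
parcel=E74: ✓ → 93
parcel=E48: ✓ → 86
parcel=E62: ✓ → 164
parcel=E13: ✓ → 44
parcel=E28: ✗
express_sum = 120 + 105 + 140 + 138 + 113 + 93 + 86 + 164 + 44 = 1003
—
[express_sum2: service <> 'express' and insured < 1]
parcel=E21: ✗
parcel=E38: ✓ → 149
parcel=E30: ✗
parcel=E40: ✗
parcel=E47: ✓ → 152
parcel=E93: ✓ → 173
parcel=E32: ✓ → 183
parcel=E17: ✗
parcel=E79: ✗
parcel=E74: ✗
parcel=E48: ✗
parcel=E62: ✗
parcel=E13: ✗
parcel=E28: ✓ → 98
express_sum2 = 149 + 152 + 173 + 183 + 98 = 755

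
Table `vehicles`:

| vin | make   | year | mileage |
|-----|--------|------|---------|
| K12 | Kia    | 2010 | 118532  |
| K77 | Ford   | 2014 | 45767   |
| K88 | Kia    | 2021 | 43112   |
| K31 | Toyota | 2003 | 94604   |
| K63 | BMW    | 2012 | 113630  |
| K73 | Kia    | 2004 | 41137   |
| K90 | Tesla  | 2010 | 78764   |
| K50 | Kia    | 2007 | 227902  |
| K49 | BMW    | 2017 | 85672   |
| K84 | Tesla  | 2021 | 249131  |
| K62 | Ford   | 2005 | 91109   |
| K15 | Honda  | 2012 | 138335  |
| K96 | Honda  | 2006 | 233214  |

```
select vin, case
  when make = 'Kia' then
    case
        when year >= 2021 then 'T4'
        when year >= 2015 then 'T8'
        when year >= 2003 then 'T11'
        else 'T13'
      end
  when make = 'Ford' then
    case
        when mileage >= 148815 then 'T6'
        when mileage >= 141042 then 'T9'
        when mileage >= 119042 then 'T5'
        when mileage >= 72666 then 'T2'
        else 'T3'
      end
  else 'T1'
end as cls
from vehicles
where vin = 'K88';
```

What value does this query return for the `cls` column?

vin = K88: make=Kia, year=2021, mileage=43112.
make='Kia' → inner[year >= 2021] → T4

T4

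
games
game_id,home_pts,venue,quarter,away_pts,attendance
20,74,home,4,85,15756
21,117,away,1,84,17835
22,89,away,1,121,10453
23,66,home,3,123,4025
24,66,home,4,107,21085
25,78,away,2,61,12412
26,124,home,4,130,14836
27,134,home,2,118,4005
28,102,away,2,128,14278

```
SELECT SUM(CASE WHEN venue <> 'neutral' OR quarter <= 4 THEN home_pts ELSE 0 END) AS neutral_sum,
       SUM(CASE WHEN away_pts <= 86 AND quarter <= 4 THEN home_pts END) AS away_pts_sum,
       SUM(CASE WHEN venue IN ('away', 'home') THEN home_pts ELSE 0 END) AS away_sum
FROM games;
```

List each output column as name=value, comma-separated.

[neutral_sum: venue <> 'neutral' OR quarter <= 4]
game_id=20: ✓ → 74
game_id=21: ✓ → 117
game_id=22: ✓ → 89
game_id=23: ✓ → 66
game_id=24: ✓ → 66
game_id=25: ✓ → 78
game_id=26: ✓ → 124
game_id=27: ✓ → 134
game_id=28: ✓ → 102
neutral_sum = 74 + 117 + 89 + 66 + 66 + 78 + 124 + 134 + 102 = 850
—
[away_pts_sum: away_pts <= 86 AND quarter <= 4]
game_id=20: ✓ → 74
game_id=21: ✓ → 117
game_id=22: ✗
game_id=23: ✗
game_id=24: ✗
game_id=25: ✓ → 78
game_id=26: ✗
game_id=27: ✗
game_id=28: ✗
away_pts_sum = 74 + 117 + 78 = 269
—
[away_sum: venue IN ('away', 'home')]
game_id=20: ✓ → 74
game_id=21: ✓ → 117
game_id=22: ✓ → 89
game_id=23: ✓ → 66
game_id=24: ✓ → 66
game_id=25: ✓ → 78
game_id=26: ✓ → 124
game_id=27: ✓ → 134
game_id=28: ✓ → 102
away_sum = 74 + 117 + 89 + 66 + 66 + 78 + 124 + 134 + 102 = 850

neutral_sum=850, away_pts_sum=269, away_sum=850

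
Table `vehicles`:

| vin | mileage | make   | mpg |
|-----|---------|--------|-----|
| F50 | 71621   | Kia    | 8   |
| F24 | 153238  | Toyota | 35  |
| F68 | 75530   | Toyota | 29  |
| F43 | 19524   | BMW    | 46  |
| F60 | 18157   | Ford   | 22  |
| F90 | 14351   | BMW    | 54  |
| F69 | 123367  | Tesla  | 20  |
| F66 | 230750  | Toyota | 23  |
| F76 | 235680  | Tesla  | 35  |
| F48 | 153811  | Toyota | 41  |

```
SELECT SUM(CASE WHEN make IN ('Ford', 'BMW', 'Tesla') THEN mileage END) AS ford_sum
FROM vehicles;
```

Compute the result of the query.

411079

vin=F50: ✗
vin=F24: ✗
vin=F68: ✗
vin=F43: ✓ → 19524
vin=F60: ✓ → 18157
vin=F90: ✓ → 14351
vin=F69: ✓ → 123367
vin=F66: ✗
vin=F76: ✓ → 235680
vin=F48: ✗
ford_sum = 19524 + 18157 + 14351 + 123367 + 235680 = 411079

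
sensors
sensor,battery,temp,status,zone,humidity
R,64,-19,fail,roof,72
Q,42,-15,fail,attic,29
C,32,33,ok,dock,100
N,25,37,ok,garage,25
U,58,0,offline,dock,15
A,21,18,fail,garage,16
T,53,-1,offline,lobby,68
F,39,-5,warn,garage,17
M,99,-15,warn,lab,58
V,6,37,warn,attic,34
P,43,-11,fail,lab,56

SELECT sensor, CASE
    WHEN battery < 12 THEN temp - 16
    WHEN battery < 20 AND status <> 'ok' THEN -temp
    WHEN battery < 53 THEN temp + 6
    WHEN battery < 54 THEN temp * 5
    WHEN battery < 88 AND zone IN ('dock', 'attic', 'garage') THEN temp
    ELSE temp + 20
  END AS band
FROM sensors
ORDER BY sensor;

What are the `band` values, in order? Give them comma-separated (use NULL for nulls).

24, 39, 1, 5, 43, -5, -9, 1, -5, 0, 21

sensor=A: battery < 53 → 24
sensor=C: battery < 53 → 39
sensor=F: battery < 53 → 1
sensor=M: ELSE → 5
sensor=N: battery < 53 → 43
sensor=P: battery < 53 → -5
sensor=Q: battery < 53 → -9
sensor=R: ELSE → 1
sensor=T: battery < 54 → -5
sensor=U: battery < 88 AND zone IN ('dock', 'attic', 'garage') → 0
sensor=V: battery < 12 → 21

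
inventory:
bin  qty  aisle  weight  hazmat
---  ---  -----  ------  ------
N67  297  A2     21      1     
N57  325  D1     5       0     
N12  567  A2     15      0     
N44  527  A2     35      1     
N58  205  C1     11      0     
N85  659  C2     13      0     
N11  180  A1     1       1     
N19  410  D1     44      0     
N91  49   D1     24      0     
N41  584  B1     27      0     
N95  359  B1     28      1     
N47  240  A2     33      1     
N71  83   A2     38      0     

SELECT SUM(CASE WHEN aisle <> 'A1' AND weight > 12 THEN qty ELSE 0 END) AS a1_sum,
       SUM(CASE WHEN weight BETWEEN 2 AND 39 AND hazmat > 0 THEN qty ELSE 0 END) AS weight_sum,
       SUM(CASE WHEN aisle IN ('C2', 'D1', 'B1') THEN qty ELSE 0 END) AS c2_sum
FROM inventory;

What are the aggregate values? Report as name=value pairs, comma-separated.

a1_sum=3775, weight_sum=1423, c2_sum=2386

[a1_sum: aisle <> 'A1' AND weight > 12]
bin=N67: ✓ → 297
bin=N57: ✗
bin=N12: ✓ → 567
bin=N44: ✓ → 527
bin=N58: ✗
bin=N85: ✓ → 659
bin=N11: ✗
bin=N19: ✓ → 410
bin=N91: ✓ → 49
bin=N41: ✓ → 584
bin=N95: ✓ → 359
bin=N47: ✓ → 240
bin=N71: ✓ → 83
a1_sum = 297 + 567 + 527 + 659 + 410 + 49 + 584 + 359 + 240 + 83 = 3775
—
[weight_sum: weight BETWEEN 2 AND 39 AND hazmat > 0]
bin=N67: ✓ → 297
bin=N57: ✗
bin=N12: ✗
bin=N44: ✓ → 527
bin=N58: ✗
bin=N85: ✗
bin=N11: ✗
bin=N19: ✗
bin=N91: ✗
bin=N41: ✗
bin=N95: ✓ → 359
bin=N47: ✓ → 240
bin=N71: ✗
weight_sum = 297 + 527 + 359 + 240 = 1423
—
[c2_sum: aisle IN ('C2', 'D1', 'B1')]
bin=N67: ✗
bin=N57: ✓ → 325
bin=N12: ✗
bin=N44: ✗
bin=N58: ✗
bin=N85: ✓ → 659
bin=N11: ✗
bin=N19: ✓ → 410
bin=N91: ✓ → 49
bin=N41: ✓ → 584
bin=N95: ✓ → 359
bin=N47: ✗
bin=N71: ✗
c2_sum = 325 + 659 + 410 + 49 + 584 + 359 = 2386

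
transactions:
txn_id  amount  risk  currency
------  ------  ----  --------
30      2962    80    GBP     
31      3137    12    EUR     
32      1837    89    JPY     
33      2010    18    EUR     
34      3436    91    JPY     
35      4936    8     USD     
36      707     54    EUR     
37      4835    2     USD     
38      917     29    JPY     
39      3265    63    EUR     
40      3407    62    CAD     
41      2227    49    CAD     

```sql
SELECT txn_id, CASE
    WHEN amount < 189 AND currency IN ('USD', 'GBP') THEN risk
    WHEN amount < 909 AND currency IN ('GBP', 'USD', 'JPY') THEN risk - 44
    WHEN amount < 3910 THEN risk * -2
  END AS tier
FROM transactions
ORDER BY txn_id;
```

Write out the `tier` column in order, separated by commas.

txn_id=30: amount < 3910 → -160
txn_id=31: amount < 3910 → -24
txn_id=32: amount < 3910 → -178
txn_id=33: amount < 3910 → -36
txn_id=34: amount < 3910 → -182
txn_id=35: (no match → NULL) → NULL
txn_id=36: amount < 3910 → -108
txn_id=37: (no match → NULL) → NULL
txn_id=38: amount < 3910 → -58
txn_id=39: amount < 3910 → -126
txn_id=40: amount < 3910 → -124
txn_id=41: amount < 3910 → -98

-160, -24, -178, -36, -182, NULL, -108, NULL, -58, -126, -124, -98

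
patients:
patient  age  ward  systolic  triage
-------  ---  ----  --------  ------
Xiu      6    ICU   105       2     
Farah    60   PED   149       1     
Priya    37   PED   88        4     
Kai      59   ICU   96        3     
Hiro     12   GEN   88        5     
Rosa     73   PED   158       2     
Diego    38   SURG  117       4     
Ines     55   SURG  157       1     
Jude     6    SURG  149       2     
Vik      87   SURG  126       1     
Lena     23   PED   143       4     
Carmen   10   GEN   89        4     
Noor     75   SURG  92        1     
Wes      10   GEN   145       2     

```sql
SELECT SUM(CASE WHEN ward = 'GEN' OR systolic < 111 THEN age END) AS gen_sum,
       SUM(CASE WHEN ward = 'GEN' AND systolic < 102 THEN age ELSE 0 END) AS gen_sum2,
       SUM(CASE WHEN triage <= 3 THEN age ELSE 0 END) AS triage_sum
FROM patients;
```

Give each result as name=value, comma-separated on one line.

gen_sum=209, gen_sum2=22, triage_sum=431

[gen_sum: ward = 'GEN' OR systolic < 111]
patient=Xiu: ✓ → 6
patient=Farah: ✗
patient=Priya: ✓ → 37
patient=Kai: ✓ → 59
patient=Hiro: ✓ → 12
patient=Rosa: ✗
patient=Diego: ✗
patient=Ines: ✗
patient=Jude: ✗
patient=Vik: ✗
patient=Lena: ✗
patient=Carmen: ✓ → 10
patient=Noor: ✓ → 75
patient=Wes: ✓ → 10
gen_sum = 6 + 37 + 59 + 12 + 10 + 75 + 10 = 209
—
[gen_sum2: ward = 'GEN' AND systolic < 102]
patient=Xiu: ✗
patient=Farah: ✗
patient=Priya: ✗
patient=Kai: ✗
patient=Hiro: ✓ → 12
patient=Rosa: ✗
patient=Diego: ✗
patient=Ines: ✗
patient=Jude: ✗
patient=Vik: ✗
patient=Lena: ✗
patient=Carmen: ✓ → 10
patient=Noor: ✗
patient=Wes: ✗
gen_sum2 = 12 + 10 = 22
—
[triage_sum: triage <= 3]
patient=Xiu: ✓ → 6
patient=Farah: ✓ → 60
patient=Priya: ✗
patient=Kai: ✓ → 59
patient=Hiro: ✗
patient=Rosa: ✓ → 73
patient=Diego: ✗
patient=Ines: ✓ → 55
patient=Jude: ✓ → 6
patient=Vik: ✓ → 87
patient=Lena: ✗
patient=Carmen: ✗
patient=Noor: ✓ → 75
patient=Wes: ✓ → 10
triage_sum = 6 + 60 + 59 + 73 + 55 + 6 + 87 + 75 + 10 = 431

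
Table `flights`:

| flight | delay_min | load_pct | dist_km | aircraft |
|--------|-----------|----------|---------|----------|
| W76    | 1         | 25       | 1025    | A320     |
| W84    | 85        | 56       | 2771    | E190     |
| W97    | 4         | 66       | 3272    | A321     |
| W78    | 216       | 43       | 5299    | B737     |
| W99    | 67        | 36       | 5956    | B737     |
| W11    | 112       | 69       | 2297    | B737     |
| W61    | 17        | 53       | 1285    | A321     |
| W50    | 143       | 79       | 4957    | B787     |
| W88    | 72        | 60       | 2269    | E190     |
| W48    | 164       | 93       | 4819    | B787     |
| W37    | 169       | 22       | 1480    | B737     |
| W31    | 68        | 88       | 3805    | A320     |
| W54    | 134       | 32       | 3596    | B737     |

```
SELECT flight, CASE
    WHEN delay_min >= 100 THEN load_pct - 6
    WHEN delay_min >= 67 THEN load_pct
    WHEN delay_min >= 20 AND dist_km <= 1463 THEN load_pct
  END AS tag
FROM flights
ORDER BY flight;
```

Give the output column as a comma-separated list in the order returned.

flight=W11: delay_min >= 100 → 63
flight=W31: delay_min >= 67 → 88
flight=W37: delay_min >= 100 → 16
flight=W48: delay_min >= 100 → 87
flight=W50: delay_min >= 100 → 73
flight=W54: delay_min >= 100 → 26
flight=W61: (no match → NULL) → NULL
flight=W76: (no match → NULL) → NULL
flight=W78: delay_min >= 100 → 37
flight=W84: delay_min >= 67 → 56
flight=W88: delay_min >= 67 → 60
flight=W97: (no match → NULL) → NULL
flight=W99: delay_min >= 67 → 36

63, 88, 16, 87, 73, 26, NULL, NULL, 37, 56, 60, NULL, 36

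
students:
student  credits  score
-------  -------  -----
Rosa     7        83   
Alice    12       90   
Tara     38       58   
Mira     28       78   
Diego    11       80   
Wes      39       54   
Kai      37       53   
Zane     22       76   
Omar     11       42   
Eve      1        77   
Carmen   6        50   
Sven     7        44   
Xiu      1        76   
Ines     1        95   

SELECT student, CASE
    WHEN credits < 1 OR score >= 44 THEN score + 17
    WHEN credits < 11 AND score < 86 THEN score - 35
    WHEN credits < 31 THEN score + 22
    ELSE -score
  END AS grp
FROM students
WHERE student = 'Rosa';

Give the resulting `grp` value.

student = Rosa: credits=7, score=83.
credits < 1 OR score >= 44 → true → 100

100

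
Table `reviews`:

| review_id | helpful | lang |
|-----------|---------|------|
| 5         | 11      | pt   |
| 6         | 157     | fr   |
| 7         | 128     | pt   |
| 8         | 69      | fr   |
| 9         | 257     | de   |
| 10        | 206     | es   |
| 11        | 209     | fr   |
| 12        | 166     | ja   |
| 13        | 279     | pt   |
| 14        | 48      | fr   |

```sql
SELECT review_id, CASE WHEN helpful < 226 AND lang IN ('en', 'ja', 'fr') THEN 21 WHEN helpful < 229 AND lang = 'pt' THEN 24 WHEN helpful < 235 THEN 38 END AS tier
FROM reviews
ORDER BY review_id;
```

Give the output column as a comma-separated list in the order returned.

review_id=5: helpful < 229 AND lang = 'pt' → 24
review_id=6: helpful < 226 AND lang IN ('en', 'ja', 'fr') → 21
review_id=7: helpful < 229 AND lang = 'pt' → 24
review_id=8: helpful < 226 AND lang IN ('en', 'ja', 'fr') → 21
review_id=9: (no match → NULL) → NULL
review_id=10: helpful < 235 → 38
review_id=11: helpful < 226 AND lang IN ('en', 'ja', 'fr') → 21
review_id=12: helpful < 226 AND lang IN ('en', 'ja', 'fr') → 21
review_id=13: (no match → NULL) → NULL
review_id=14: helpful < 226 AND lang IN ('en', 'ja', 'fr') → 21

24, 21, 24, 21, NULL, 38, 21, 21, NULL, 21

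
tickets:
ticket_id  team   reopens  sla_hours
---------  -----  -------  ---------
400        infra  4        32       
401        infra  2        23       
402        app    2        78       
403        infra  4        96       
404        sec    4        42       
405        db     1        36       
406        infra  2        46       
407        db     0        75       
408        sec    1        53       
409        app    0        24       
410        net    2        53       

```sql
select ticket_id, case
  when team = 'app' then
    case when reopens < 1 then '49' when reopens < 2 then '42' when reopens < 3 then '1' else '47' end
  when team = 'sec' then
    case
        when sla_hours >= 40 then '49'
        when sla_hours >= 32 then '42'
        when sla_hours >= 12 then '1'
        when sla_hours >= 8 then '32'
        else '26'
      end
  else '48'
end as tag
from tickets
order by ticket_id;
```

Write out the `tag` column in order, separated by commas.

48, 48, 1, 48, 49, 48, 48, 48, 49, 49, 48

ticket_id=400: team='infra' → outer ELSE → 48
ticket_id=401: team='infra' → outer ELSE → 48
ticket_id=402: team='app' → inner[reopens < 3] → 1
ticket_id=403: team='infra' → outer ELSE → 48
ticket_id=404: team='sec' → inner[sla_hours >= 40] → 49
ticket_id=405: team='db' → outer ELSE → 48
ticket_id=406: team='infra' → outer ELSE → 48
ticket_id=407: team='db' → outer ELSE → 48
ticket_id=408: team='sec' → inner[sla_hours >= 40] → 49
ticket_id=409: team='app' → inner[reopens < 1] → 49
ticket_id=410: team='net' → outer ELSE → 48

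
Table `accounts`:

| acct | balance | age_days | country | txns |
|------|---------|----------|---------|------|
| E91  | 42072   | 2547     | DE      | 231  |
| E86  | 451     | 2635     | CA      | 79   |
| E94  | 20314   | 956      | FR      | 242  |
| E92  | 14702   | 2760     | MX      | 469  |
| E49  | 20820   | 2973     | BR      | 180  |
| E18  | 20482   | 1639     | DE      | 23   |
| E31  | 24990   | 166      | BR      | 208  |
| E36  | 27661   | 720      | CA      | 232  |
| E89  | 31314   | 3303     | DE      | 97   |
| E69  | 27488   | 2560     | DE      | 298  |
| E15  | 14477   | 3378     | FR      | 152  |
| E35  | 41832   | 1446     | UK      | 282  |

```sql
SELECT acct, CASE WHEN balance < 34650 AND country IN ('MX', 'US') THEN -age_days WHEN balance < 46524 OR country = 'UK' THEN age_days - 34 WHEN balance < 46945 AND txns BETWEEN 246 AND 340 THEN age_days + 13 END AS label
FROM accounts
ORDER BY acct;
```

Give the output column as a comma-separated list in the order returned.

acct=E15: balance < 46524 OR country = 'UK' → 3344
acct=E18: balance < 46524 OR country = 'UK' → 1605
acct=E31: balance < 46524 OR country = 'UK' → 132
acct=E35: balance < 46524 OR country = 'UK' → 1412
acct=E36: balance < 46524 OR country = 'UK' → 686
acct=E49: balance < 46524 OR country = 'UK' → 2939
acct=E69: balance < 46524 OR country = 'UK' → 2526
acct=E86: balance < 46524 OR country = 'UK' → 2601
acct=E89: balance < 46524 OR country = 'UK' → 3269
acct=E91: balance < 46524 OR country = 'UK' → 2513
acct=E92: balance < 34650 AND country IN ('MX', 'US') → -2760
acct=E94: balance < 46524 OR country = 'UK' → 922

3344, 1605, 132, 1412, 686, 2939, 2526, 2601, 3269, 2513, -2760, 922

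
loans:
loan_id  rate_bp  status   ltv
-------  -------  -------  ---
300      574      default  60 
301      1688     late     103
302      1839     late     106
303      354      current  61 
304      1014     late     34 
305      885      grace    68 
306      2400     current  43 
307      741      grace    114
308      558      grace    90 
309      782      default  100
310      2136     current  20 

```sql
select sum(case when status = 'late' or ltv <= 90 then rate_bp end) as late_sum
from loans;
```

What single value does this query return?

11448

loan_id=300: ✓ → 574
loan_id=301: ✓ → 1688
loan_id=302: ✓ → 1839
loan_id=303: ✓ → 354
loan_id=304: ✓ → 1014
loan_id=305: ✓ → 885
loan_id=306: ✓ → 2400
loan_id=307: ✗
loan_id=308: ✓ → 558
loan_id=309: ✗
loan_id=310: ✓ → 2136
late_sum = 574 + 1688 + 1839 + 354 + 1014 + 885 + 2400 + 558 + 2136 = 11448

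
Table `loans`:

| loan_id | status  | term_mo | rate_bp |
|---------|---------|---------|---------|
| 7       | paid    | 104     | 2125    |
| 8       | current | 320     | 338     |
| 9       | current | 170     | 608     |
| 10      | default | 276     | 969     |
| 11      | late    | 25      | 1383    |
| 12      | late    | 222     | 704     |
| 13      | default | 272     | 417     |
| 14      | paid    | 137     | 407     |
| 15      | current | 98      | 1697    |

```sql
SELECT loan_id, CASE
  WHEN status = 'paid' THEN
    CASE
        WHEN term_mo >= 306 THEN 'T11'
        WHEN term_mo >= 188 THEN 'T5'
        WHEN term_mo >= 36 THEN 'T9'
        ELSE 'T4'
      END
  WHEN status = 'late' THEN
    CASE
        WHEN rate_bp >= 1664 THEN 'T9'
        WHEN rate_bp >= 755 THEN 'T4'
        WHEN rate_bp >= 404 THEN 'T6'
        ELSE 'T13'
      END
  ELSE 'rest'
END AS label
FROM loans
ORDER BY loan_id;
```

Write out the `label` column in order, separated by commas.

T9, rest, rest, rest, T4, T6, rest, T9, rest

loan_id=7: status='paid' → inner[term_mo >= 36] → T9
loan_id=8: status='current' → outer ELSE → rest
loan_id=9: status='current' → outer ELSE → rest
loan_id=10: status='default' → outer ELSE → rest
loan_id=11: status='late' → inner[rate_bp >= 755] → T4
loan_id=12: status='late' → inner[rate_bp >= 404] → T6
loan_id=13: status='default' → outer ELSE → rest
loan_id=14: status='paid' → inner[term_mo >= 36] → T9
loan_id=15: status='current' → outer ELSE → rest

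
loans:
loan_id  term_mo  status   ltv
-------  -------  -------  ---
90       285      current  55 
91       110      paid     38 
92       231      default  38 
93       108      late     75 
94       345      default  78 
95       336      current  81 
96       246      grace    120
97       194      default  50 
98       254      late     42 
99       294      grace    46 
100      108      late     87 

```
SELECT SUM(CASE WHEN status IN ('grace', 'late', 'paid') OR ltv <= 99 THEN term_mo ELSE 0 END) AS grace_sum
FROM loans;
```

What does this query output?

loan_id=90: ✓ → 285
loan_id=91: ✓ → 110
loan_id=92: ✓ → 231
loan_id=93: ✓ → 108
loan_id=94: ✓ → 345
loan_id=95: ✓ → 336
loan_id=96: ✓ → 246
loan_id=97: ✓ → 194
loan_id=98: ✓ → 254
loan_id=99: ✓ → 294
loan_id=100: ✓ → 108
grace_sum = 285 + 110 + 231 + 108 + 345 + 336 + 246 + 194 + 254 + 294 + 108 = 2511

2511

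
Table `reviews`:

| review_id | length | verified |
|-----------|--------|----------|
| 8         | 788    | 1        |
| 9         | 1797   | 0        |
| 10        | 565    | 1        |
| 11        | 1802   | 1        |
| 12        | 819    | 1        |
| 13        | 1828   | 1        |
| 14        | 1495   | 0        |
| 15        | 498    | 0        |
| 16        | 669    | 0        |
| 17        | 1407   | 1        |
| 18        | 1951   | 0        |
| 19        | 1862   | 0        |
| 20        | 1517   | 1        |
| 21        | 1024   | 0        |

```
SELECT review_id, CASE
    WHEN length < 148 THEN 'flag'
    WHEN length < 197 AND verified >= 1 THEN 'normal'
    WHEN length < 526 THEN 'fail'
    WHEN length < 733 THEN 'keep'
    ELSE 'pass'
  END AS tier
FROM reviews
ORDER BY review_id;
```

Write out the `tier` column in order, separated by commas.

review_id=8: ELSE → pass
review_id=9: ELSE → pass
review_id=10: length < 733 → keep
review_id=11: ELSE → pass
review_id=12: ELSE → pass
review_id=13: ELSE → pass
review_id=14: ELSE → pass
review_id=15: length < 526 → fail
review_id=16: length < 733 → keep
review_id=17: ELSE → pass
review_id=18: ELSE → pass
review_id=19: ELSE → pass
review_id=20: ELSE → pass
review_id=21: ELSE → pass

pass, pass, keep, pass, pass, pass, pass, fail, keep, pass, pass, pass, pass, pass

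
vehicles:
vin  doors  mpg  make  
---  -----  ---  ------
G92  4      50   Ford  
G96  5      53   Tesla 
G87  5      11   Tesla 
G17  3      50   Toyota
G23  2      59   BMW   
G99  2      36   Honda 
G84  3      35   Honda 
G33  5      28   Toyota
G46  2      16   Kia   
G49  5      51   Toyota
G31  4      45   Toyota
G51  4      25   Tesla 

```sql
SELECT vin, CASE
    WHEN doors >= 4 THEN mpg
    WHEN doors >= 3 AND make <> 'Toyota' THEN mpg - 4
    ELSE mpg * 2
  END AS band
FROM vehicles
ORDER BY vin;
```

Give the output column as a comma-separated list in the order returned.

100, 118, 45, 28, 32, 51, 25, 31, 11, 50, 53, 72

vin=G17: ELSE → 100
vin=G23: ELSE → 118
vin=G31: doors >= 4 → 45
vin=G33: doors >= 4 → 28
vin=G46: ELSE → 32
vin=G49: doors >= 4 → 51
vin=G51: doors >= 4 → 25
vin=G84: doors >= 3 AND make <> 'Toyota' → 31
vin=G87: doors >= 4 → 11
vin=G92: doors >= 4 → 50
vin=G96: doors >= 4 → 53
vin=G99: ELSE → 72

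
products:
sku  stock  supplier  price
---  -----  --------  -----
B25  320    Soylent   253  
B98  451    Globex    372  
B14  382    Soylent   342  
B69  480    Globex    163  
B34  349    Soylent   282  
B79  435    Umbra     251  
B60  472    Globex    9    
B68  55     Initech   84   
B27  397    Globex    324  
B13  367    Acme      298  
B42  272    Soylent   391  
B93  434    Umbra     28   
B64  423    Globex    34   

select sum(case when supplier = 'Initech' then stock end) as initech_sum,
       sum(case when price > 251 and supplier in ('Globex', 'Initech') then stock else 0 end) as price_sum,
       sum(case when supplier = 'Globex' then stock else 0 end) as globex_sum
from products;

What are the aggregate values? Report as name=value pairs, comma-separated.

[initech_sum: supplier = 'Initech']
sku=B25: ✗
sku=B98: ✗
sku=B14: ✗
sku=B69: ✗
sku=B34: ✗
sku=B79: ✗
sku=B60: ✗
sku=B68: ✓ → 55
sku=B27: ✗
sku=B13: ✗
sku=B42: ✗
sku=B93: ✗
sku=B64: ✗
initech_sum = 55
—
[price_sum: price > 251 and supplier in ('Globex', 'Initech')]
sku=B25: ✗
sku=B98: ✓ → 451
sku=B14: ✗
sku=B69: ✗
sku=B34: ✗
sku=B79: ✗
sku=B60: ✗
sku=B68: ✗
sku=B27: ✓ → 397
sku=B13: ✗
sku=B42: ✗
sku=B93: ✗
sku=B64: ✗
price_sum = 451 + 397 = 848
—
[globex_sum: supplier = 'Globex']
sku=B25: ✗
sku=B98: ✓ → 451
sku=B14: ✗
sku=B69: ✓ → 480
sku=B34: ✗
sku=B79: ✗
sku=B60: ✓ → 472
sku=B68: ✗
sku=B27: ✓ → 397
sku=B13: ✗
sku=B42: ✗
sku=B93: ✗
sku=B64: ✓ → 423
globex_sum = 451 + 480 + 472 + 397 + 423 = 2223

initech_sum=55, price_sum=848, globex_sum=2223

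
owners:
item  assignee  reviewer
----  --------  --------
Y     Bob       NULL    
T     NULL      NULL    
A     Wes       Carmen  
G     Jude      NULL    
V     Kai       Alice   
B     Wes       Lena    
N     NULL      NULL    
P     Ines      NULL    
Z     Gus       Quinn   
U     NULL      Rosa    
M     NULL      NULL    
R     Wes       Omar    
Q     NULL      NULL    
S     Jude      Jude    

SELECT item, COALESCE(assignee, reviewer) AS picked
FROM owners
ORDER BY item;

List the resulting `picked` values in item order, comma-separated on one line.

item=A: assignee=Wes → Wes
item=B: assignee=Wes → Wes
item=G: assignee=Jude → Jude
item=M: assignee=NULL, reviewer=NULL (all NULL) → NULL
item=N: assignee=NULL, reviewer=NULL (all NULL) → NULL
item=P: assignee=Ines → Ines
item=Q: assignee=NULL, reviewer=NULL (all NULL) → NULL
item=R: assignee=Wes → Wes
item=S: assignee=Jude → Jude
item=T: assignee=NULL, reviewer=NULL (all NULL) → NULL
item=U: assignee=NULL, reviewer=Rosa → Rosa
item=V: assignee=Kai → Kai
item=Y: assignee=Bob → Bob
item=Z: assignee=Gus → Gus

Wes, Wes, Jude, NULL, NULL, Ines, NULL, Wes, Jude, NULL, Rosa, Kai, Bob, Gus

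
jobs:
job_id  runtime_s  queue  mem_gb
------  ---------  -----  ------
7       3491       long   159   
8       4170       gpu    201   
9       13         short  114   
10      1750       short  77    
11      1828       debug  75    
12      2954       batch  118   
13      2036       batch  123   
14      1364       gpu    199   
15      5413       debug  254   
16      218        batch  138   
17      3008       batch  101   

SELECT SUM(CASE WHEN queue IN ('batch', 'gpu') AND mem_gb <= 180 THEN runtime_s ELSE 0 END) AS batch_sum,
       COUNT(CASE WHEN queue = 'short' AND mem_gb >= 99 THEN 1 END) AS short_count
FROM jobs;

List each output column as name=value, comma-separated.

[batch_sum: queue IN ('batch', 'gpu') AND mem_gb <= 180]
job_id=7: ✗
job_id=8: ✗
job_id=9: ✗
job_id=10: ✗
job_id=11: ✗
job_id=12: ✓ → 2954
job_id=13: ✓ → 2036
job_id=14: ✗
job_id=15: ✗
job_id=16: ✓ → 218
job_id=17: ✓ → 3008
batch_sum = 2954 + 2036 + 218 + 3008 = 8216
—
[short_count: queue = 'short' AND mem_gb >= 99]
job_id=7: ✗
job_id=8: ✗
job_id=9: ✓ → 1
job_id=10: ✗
job_id=11: ✗
job_id=12: ✗
job_id=13: ✗
job_id=14: ✗
job_id=15: ✗
job_id=16: ✗
job_id=17: ✗
short_count = COUNT(1) = 1

batch_sum=8216, short_count=1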